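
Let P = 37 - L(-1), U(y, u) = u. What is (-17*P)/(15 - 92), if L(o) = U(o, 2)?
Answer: 85/11 ≈ 7.7273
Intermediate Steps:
L(o) = 2
P = 35 (P = 37 - 1*2 = 37 - 2 = 35)
(-17*P)/(15 - 92) = (-17*35)/(15 - 92) = -595/(-77) = -595*(-1/77) = 85/11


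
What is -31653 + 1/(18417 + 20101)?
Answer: -1219210253/38518 ≈ -31653.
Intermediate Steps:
-31653 + 1/(18417 + 20101) = -31653 + 1/38518 = -1219210253/38518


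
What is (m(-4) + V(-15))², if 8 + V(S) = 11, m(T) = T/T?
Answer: 16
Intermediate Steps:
m(T) = 1
V(S) = 3 (V(S) = -8 + 11 = 3)
(m(-4) + V(-15))² = (1 + 3)² = 4² = 16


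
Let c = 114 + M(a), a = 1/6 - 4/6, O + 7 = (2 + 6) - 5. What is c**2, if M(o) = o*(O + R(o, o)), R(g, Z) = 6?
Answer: 12769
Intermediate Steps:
O = -4 (O = -7 + ((2 + 6) - 5) = -7 + (8 - 5) = -7 + 3 = -4)
a = -1/2 (a = 1*(1/6) - 4*1/6 = 1/6 - 2/3 = -1/2 ≈ -0.50000)
M(o) = 2*o (M(o) = o*(-4 + 6) = o*2 = 2*o)
c = 113 (c = 114 + 2*(-1/2) = 114 - 1 = 113)
c**2 = 113**2 = 12769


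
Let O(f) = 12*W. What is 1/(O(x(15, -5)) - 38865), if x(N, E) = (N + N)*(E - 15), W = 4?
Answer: -1/38817 ≈ -2.5762e-5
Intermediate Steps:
x(N, E) = 2*N*(-15 + E) (x(N, E) = (2*N)*(-15 + E) = 2*N*(-15 + E))
O(f) = 48 (O(f) = 12*4 = 48)
1/(O(x(15, -5)) - 38865) = 1/(48 - 38865) = 1/(-38817) = -1/38817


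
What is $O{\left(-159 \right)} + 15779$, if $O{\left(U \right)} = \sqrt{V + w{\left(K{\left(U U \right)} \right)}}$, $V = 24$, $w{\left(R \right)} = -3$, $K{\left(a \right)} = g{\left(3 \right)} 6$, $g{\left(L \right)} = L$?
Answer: $15779 + \sqrt{21} \approx 15784.0$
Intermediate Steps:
$K{\left(a \right)} = 18$ ($K{\left(a \right)} = 3 \cdot 6 = 18$)
$O{\left(U \right)} = \sqrt{21}$ ($O{\left(U \right)} = \sqrt{24 - 3} = \sqrt{21}$)
$O{\left(-159 \right)} + 15779 = \sqrt{21} + 15779 = 15779 + \sqrt{21}$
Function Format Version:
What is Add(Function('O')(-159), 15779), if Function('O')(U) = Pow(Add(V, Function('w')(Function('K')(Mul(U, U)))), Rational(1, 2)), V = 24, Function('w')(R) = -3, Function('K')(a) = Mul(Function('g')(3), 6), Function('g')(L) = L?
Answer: Add(15779, Pow(21, Rational(1, 2))) ≈ 15784.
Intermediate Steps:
Function('K')(a) = 18 (Function('K')(a) = Mul(3, 6) = 18)
Function('O')(U) = Pow(21, Rational(1, 2)) (Function('O')(U) = Pow(Add(24, -3), Rational(1, 2)) = Pow(21, Rational(1, 2)))
Add(Function('O')(-159), 15779) = Add(Pow(21, Rational(1, 2)), 15779) = Add(15779, Pow(21, Rational(1, 2)))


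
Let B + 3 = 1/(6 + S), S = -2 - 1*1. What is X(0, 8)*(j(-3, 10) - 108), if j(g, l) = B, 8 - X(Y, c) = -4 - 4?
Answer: -5312/3 ≈ -1770.7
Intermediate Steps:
S = -3 (S = -2 - 1 = -3)
X(Y, c) = 16 (X(Y, c) = 8 - (-4 - 4) = 8 - 1*(-8) = 8 + 8 = 16)
B = -8/3 (B = -3 + 1/(6 - 3) = -3 + 1/3 = -8/3 ≈ -2.6667)
j(g, l) = -8/3
X(0, 8)*(j(-3, 10) - 108) = 16*(-8/3 - 108) = 16*(-332/3) = -5312/3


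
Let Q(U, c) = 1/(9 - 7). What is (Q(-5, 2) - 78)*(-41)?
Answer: 6355/2 ≈ 3177.5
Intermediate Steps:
Q(U, c) = ½ (Q(U, c) = 1/2 = ½)
(Q(-5, 2) - 78)*(-41) = (½ - 78)*(-41) = -155/2*(-41) = 6355/2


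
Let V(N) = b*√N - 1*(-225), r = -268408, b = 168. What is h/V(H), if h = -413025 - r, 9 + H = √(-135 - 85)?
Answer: -144617/(225 + 168*√(-9 + 2*I*√55)) ≈ -118.29 + 126.93*I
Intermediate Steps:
H = -9 + 2*I*√55 (H = -9 + √(-135 - 85) = -9 + √(-220) = -9 + 2*I*√55 ≈ -9.0 + 14.832*I)
h = -144617 (h = -413025 - 1*(-268408) = -413025 + 268408 = -144617)
V(N) = 225 + 168*√N (V(N) = 168*√N - 1*(-225) = 168*√N + 225 = 225 + 168*√N)
h/V(H) = -144617/(225 + 168*√(-9 + 2*I*√55))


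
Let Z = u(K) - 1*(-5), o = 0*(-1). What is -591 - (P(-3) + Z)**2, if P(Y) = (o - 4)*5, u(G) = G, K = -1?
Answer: -847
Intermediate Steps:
o = 0
Z = 4 (Z = -1 - 1*(-5) = -1 + 5 = 4)
P(Y) = -20 (P(Y) = (0 - 4)*5 = -4*5 = -20)
-591 - (P(-3) + Z)**2 = -591 - (-20 + 4)**2 = -591 - 1*(-16)**2 = -591 - 1*256 = -591 - 256 = -847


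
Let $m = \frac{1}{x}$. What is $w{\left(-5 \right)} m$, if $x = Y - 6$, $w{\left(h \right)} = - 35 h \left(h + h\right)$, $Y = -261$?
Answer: $\frac{1750}{267} \approx 6.5543$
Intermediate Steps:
$w{\left(h \right)} = - 70 h^{2}$ ($w{\left(h \right)} = - 35 h 2 h = - 70 h^{2}$)
$x = -267$ ($x = -261 - 6 = -267$)
$m = - \frac{1}{267}$ ($m = \frac{1}{-267} = - \frac{1}{267} \approx -0.0037453$)
$w{\left(-5 \right)} m = - 70 \left(-5\right)^{2} \left(- \frac{1}{267}\right) = \left(-70\right) 25 \left(- \frac{1}{267}\right) = \left(-1750\right) \left(- \frac{1}{267}\right) = \frac{1750}{267}$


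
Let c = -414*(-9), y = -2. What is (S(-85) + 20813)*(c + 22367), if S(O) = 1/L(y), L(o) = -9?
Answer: 4887636388/9 ≈ 5.4307e+8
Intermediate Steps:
c = 3726
S(O) = -⅑ (S(O) = 1/(-9) = -⅑)
(S(-85) + 20813)*(c + 22367) = (-⅑ + 20813)*(3726 + 22367) = (187316/9)*26093 = 4887636388/9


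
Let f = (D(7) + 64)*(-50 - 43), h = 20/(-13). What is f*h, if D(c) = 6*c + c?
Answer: 210180/13 ≈ 16168.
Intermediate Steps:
D(c) = 7*c
h = -20/13 (h = 20*(-1/13) = -20/13 ≈ -1.5385)
f = -10509 (f = (7*7 + 64)*(-50 - 43) = (49 + 64)*(-93) = 113*(-93) = -10509)
f*h = -10509*(-20/13) = 210180/13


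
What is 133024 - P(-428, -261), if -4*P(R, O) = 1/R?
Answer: 227737087/1712 ≈ 1.3302e+5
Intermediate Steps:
P(R, O) = -1/(4*R)
133024 - P(-428, -261) = 133024 - (-1)/(4*(-428)) = 133024 - (-1)*(-1)/(4*428) = 133024 - 1*1/1712 = 133024 - 1/1712 = 227737087/1712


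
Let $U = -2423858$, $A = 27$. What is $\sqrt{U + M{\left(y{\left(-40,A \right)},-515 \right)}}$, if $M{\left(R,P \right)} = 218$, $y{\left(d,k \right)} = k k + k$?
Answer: $2 i \sqrt{605910} \approx 1556.8 i$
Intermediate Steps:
$y{\left(d,k \right)} = k + k^{2}$ ($y{\left(d,k \right)} = k^{2} + k = k + k^{2}$)
$\sqrt{U + M{\left(y{\left(-40,A \right)},-515 \right)}} = \sqrt{-2423858 + 218} = \sqrt{-2423640} = 2 i \sqrt{605910}$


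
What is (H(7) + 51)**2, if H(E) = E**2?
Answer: 10000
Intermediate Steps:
(H(7) + 51)**2 = (7**2 + 51)**2 = (49 + 51)**2 = 100**2 = 10000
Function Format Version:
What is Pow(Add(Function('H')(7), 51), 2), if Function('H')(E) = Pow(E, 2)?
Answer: 10000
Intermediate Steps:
Pow(Add(Function('H')(7), 51), 2) = Pow(Add(Pow(7, 2), 51), 2) = Pow(Add(49, 51), 2) = Pow(100, 2) = 10000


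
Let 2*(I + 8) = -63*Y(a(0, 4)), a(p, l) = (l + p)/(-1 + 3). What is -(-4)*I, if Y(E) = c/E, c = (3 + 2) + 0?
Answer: -347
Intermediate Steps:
a(p, l) = l/2 + p/2 (a(p, l) = (l + p)/2 = (l + p)*(1/2) = l/2 + p/2)
c = 5 (c = 5 + 0 = 5)
Y(E) = 5/E
I = -347/4 (I = -8 + (-315/((1/2)*4 + (1/2)*0))/2 = -8 + (-315/(2 + 0))/2 = -8 + (-315/2)/2 = -8 + (-63*5/2)/2 = -8 + (1/2)*(-315/2) = -8 - 315/4 = -347/4 ≈ -86.750)
-(-4)*I = -(-4)*(-347)/4 = -1*347 = -347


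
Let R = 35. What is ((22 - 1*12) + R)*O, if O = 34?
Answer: 1530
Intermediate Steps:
((22 - 1*12) + R)*O = ((22 - 1*12) + 35)*34 = ((22 - 12) + 35)*34 = (10 + 35)*34 = 45*34 = 1530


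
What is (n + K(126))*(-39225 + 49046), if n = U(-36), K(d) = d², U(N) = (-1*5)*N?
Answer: 157685976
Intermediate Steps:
U(N) = -5*N
n = 180 (n = -5*(-36) = 180)
(n + K(126))*(-39225 + 49046) = (180 + 126²)*(-39225 + 49046) = (180 + 15876)*9821 = 16056*9821 = 157685976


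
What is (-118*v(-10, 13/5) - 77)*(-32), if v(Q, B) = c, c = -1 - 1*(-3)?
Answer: 10016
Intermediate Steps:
c = 2 (c = -1 + 3 = 2)
v(Q, B) = 2
(-118*v(-10, 13/5) - 77)*(-32) = (-118*2 - 77)*(-32) = (-236 - 77)*(-32) = -313*(-32) = 10016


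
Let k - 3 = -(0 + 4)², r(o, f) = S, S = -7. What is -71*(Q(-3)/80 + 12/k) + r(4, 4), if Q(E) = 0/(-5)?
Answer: 761/13 ≈ 58.538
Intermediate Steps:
r(o, f) = -7
Q(E) = 0 (Q(E) = -⅕*0 = 0)
k = -13 (k = 3 - (0 + 4)² = 3 - 1*4² = 3 - 1*16 = 3 - 16 = -13)
-71*(Q(-3)/80 + 12/k) + r(4, 4) = -71*(0/80 + 12/(-13)) - 7 = -71*(0*(1/80) + 12*(-1/13)) - 7 = -71*(0 - 12/13) - 7 = -71*(-12/13) - 7 = 852/13 - 7 = 761/13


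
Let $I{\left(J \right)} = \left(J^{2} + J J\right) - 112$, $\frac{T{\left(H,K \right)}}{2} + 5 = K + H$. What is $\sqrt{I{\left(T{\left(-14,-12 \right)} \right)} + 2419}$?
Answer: $\sqrt{9995} \approx 99.975$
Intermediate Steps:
$T{\left(H,K \right)} = -10 + 2 H + 2 K$ ($T{\left(H,K \right)} = -10 + 2 \left(K + H\right) = -10 + 2 \left(H + K\right) = -10 + \left(2 H + 2 K\right) = -10 + 2 H + 2 K$)
$I{\left(J \right)} = -112 + 2 J^{2}$ ($I{\left(J \right)} = \left(J^{2} + J^{2}\right) - 112 = 2 J^{2} - 112 = -112 + 2 J^{2}$)
$\sqrt{I{\left(T{\left(-14,-12 \right)} \right)} + 2419} = \sqrt{\left(-112 + 2 \left(-10 + 2 \left(-14\right) + 2 \left(-12\right)\right)^{2}\right) + 2419} = \sqrt{\left(-112 + 2 \left(-10 - 28 - 24\right)^{2}\right) + 2419} = \sqrt{\left(-112 + 2 \left(-62\right)^{2}\right) + 2419} = \sqrt{\left(-112 + 2 \cdot 3844\right) + 2419} = \sqrt{\left(-112 + 7688\right) + 2419} = \sqrt{7576 + 2419} = \sqrt{9995}$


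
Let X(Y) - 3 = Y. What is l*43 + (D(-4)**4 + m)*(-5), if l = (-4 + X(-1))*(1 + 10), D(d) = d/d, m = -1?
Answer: -946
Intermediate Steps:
X(Y) = 3 + Y
D(d) = 1
l = -22 (l = (-4 + (3 - 1))*(1 + 10) = (-4 + 2)*11 = -2*11 = -22)
l*43 + (D(-4)**4 + m)*(-5) = -22*43 + (1**4 - 1)*(-5) = -946 + (1 - 1)*(-5) = -946 + 0*(-5) = -946 + 0 = -946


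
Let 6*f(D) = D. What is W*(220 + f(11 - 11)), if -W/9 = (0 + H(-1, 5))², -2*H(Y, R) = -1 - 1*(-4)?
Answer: -4455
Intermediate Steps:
f(D) = D/6
H(Y, R) = -3/2 (H(Y, R) = -(-1 - 1*(-4))/2 = -(-1 + 4)/2 = -½*3 = -3/2)
W = -81/4 (W = -9*(0 - 3/2)² = -9*(-3/2)² = -9*9/4 = -81/4 ≈ -20.250)
W*(220 + f(11 - 11)) = -81*(220 + (11 - 11)/6)/4 = -81*(220 + (⅙)*0)/4 = -81*(220 + 0)/4 = -81/4*220 = -4455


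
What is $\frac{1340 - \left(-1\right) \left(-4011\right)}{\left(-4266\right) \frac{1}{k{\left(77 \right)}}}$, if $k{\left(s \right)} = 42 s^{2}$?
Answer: $\frac{110854513}{711} \approx 1.5591 \cdot 10^{5}$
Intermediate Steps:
$\frac{1340 - \left(-1\right) \left(-4011\right)}{\left(-4266\right) \frac{1}{k{\left(77 \right)}}} = \frac{1340 - \left(-1\right) \left(-4011\right)}{\left(-4266\right) \frac{1}{42 \cdot 77^{2}}} = \frac{1340 - 4011}{\left(-4266\right) \frac{1}{42 \cdot 5929}} = \frac{1340 - 4011}{\left(-4266\right) \frac{1}{249018}} = - \frac{2671}{\left(-4266\right) \frac{1}{249018}} = - \frac{2671}{- \frac{711}{41503}} = \left(-2671\right) \left(- \frac{41503}{711}\right) = \frac{110854513}{711}$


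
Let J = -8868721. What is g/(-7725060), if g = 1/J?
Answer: 1/68511401848260 ≈ 1.4596e-14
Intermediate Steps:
g = -1/8868721 (g = 1/(-8868721) = -1/8868721 ≈ -1.1276e-7)
g/(-7725060) = -1/8868721/(-7725060) = -1/8868721*(-1/7725060) = 1/68511401848260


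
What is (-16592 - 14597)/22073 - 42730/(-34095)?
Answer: -24041933/150515787 ≈ -0.15973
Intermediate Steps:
(-16592 - 14597)/22073 - 42730/(-34095) = -31189*1/22073 - 42730*(-1/34095) = -31189/22073 + 8546/6819 = -24041933/150515787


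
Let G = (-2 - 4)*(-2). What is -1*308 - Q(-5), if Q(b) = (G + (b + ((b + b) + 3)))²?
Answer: -308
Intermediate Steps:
G = 12 (G = -6*(-2) = 12)
Q(b) = (15 + 3*b)² (Q(b) = (12 + (b + ((b + b) + 3)))² = (12 + (b + (2*b + 3)))² = (12 + (b + (3 + 2*b)))² = (12 + (3 + 3*b))² = (15 + 3*b)²)
-1*308 - Q(-5) = -1*308 - 9*(5 - 5)² = -308 - 9*0² = -308 - 9*0 = -308 - 1*0 = -308 + 0 = -308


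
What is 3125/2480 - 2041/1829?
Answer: 4219/29264 ≈ 0.14417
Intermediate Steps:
3125/2480 - 2041/1829 = 3125*(1/2480) - 2041*1/1829 = 625/496 - 2041/1829 = 4219/29264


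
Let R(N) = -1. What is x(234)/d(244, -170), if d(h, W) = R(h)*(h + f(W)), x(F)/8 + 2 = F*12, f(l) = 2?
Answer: -11224/123 ≈ -91.252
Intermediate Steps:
x(F) = -16 + 96*F (x(F) = -16 + 8*(F*12) = -16 + 8*(12*F) = -16 + 96*F)
d(h, W) = -2 - h (d(h, W) = -(h + 2) = -(2 + h) = -2 - h)
x(234)/d(244, -170) = (-16 + 96*234)/(-2 - 1*244) = (-16 + 22464)/(-2 - 244) = 22448/(-246) = 22448*(-1/246) = -11224/123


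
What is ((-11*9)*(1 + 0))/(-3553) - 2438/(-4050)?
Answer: 411962/654075 ≈ 0.62984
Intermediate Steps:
((-11*9)*(1 + 0))/(-3553) - 2438/(-4050) = -99*1*(-1/3553) - 2438*(-1/4050) = -99*(-1/3553) + 1219/2025 = 9/323 + 1219/2025 = 411962/654075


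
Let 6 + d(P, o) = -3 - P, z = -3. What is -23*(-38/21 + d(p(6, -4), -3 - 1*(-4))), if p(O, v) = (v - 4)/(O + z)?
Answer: 1311/7 ≈ 187.29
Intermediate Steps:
p(O, v) = (-4 + v)/(-3 + O) (p(O, v) = (v - 4)/(O - 3) = (-4 + v)/(-3 + O))
d(P, o) = -9 - P (d(P, o) = -6 + (-3 - P) = -9 - P)
-23*(-38/21 + d(p(6, -4), -3 - 1*(-4))) = -23*(-38/21 + (-9 - (-4 - 4)/(-3 + 6))) = -23*(-38*1/21 + (-9 - (-8)/3)) = -23*(-38/21 + (-9 - (-8)/3)) = -23*(-38/21 + (-9 - 1*(-8/3))) = -23*(-38/21 + (-9 + 8/3)) = -23*(-38/21 - 19/3) = -23*(-57/7) = 1311/7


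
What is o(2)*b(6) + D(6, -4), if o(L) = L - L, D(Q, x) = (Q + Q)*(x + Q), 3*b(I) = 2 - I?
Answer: 24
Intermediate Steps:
b(I) = ⅔ - I/3 (b(I) = (2 - I)/3 = ⅔ - I/3)
D(Q, x) = 2*Q*(Q + x) (D(Q, x) = (2*Q)*(Q + x) = 2*Q*(Q + x))
o(L) = 0
o(2)*b(6) + D(6, -4) = 0*(⅔ - ⅓*6) + 2*6*(6 - 4) = 0*(⅔ - 2) + 2*6*2 = 0*(-4/3) + 24 = 0 + 24 = 24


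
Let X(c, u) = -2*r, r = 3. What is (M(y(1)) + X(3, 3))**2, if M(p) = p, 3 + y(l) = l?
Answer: 64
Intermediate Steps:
y(l) = -3 + l
X(c, u) = -6 (X(c, u) = -2*3 = -6)
(M(y(1)) + X(3, 3))**2 = ((-3 + 1) - 6)**2 = (-2 - 6)**2 = (-8)**2 = 64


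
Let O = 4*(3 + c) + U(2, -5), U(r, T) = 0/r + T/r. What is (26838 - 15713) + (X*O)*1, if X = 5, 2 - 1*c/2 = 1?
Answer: 22425/2 ≈ 11213.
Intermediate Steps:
c = 2 (c = 4 - 2*1 = 4 - 2 = 2)
U(r, T) = T/r (U(r, T) = 0 + T/r = T/r)
O = 35/2 (O = 4*(3 + 2) - 5/2 = 4*5 - 5*½ = 20 - 5/2 = 35/2 ≈ 17.500)
(26838 - 15713) + (X*O)*1 = (26838 - 15713) + (5*(35/2))*1 = 11125 + (175/2)*1 = 11125 + 175/2 = 22425/2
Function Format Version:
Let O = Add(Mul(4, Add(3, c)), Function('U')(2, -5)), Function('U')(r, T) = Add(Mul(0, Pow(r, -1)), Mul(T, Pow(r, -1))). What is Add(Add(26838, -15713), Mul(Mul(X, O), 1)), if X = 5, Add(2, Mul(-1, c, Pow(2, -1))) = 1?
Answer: Rational(22425, 2) ≈ 11213.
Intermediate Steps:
c = 2 (c = Add(4, Mul(-2, 1)) = Add(4, -2) = 2)
Function('U')(r, T) = Mul(T, Pow(r, -1)) (Function('U')(r, T) = Add(0, Mul(T, Pow(r, -1))) = Mul(T, Pow(r, -1)))
O = Rational(35, 2) (O = Add(Mul(4, Add(3, 2)), Mul(-5, Pow(2, -1))) = Add(Mul(4, 5), Mul(-5, Rational(1, 2))) = Add(20, Rational(-5, 2)) = Rational(35, 2) ≈ 17.500)
Add(Add(26838, -15713), Mul(Mul(X, O), 1)) = Add(Add(26838, -15713), Mul(Mul(5, Rational(35, 2)), 1)) = Add(11125, Mul(Rational(175, 2), 1)) = Add(11125, Rational(175, 2)) = Rational(22425, 2)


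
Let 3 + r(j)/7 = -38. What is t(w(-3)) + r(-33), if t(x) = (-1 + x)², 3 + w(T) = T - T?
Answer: -271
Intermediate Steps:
r(j) = -287 (r(j) = -21 + 7*(-38) = -21 - 266 = -287)
w(T) = -3 (w(T) = -3 + (T - T) = -3 + 0 = -3)
t(w(-3)) + r(-33) = (-1 - 3)² - 287 = (-4)² - 287 = 16 - 287 = -271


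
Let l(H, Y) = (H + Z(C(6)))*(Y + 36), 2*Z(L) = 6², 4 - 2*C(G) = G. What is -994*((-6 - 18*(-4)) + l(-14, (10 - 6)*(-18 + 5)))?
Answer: -1988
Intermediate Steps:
C(G) = 2 - G/2
Z(L) = 18 (Z(L) = (½)*6² = (½)*36 = 18)
l(H, Y) = (18 + H)*(36 + Y) (l(H, Y) = (H + 18)*(Y + 36) = (18 + H)*(36 + Y))
-994*((-6 - 18*(-4)) + l(-14, (10 - 6)*(-18 + 5))) = -994*((-6 - 18*(-4)) + (648 + 18*((10 - 6)*(-18 + 5)) + 36*(-14) - 14*(10 - 6)*(-18 + 5))) = -994*((-6 + 72) + (648 + 18*(4*(-13)) - 504 - 56*(-13))) = -994*(66 + (648 + 18*(-52) - 504 - 14*(-52))) = -994*(66 + (648 - 936 - 504 + 728)) = -994*(66 - 64) = -994*2 = -1988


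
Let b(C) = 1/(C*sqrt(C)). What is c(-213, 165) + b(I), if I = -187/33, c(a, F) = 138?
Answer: 138 + 3*I*sqrt(51)/289 ≈ 138.0 + 0.074132*I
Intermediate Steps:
I = -17/3 (I = -187*1/33 = -17/3 ≈ -5.6667)
b(C) = C**(-3/2) (b(C) = 1/(C**(3/2)) = C**(-3/2))
c(-213, 165) + b(I) = 138 + (-17/3)**(-3/2) = 138 + 3*I*sqrt(51)/289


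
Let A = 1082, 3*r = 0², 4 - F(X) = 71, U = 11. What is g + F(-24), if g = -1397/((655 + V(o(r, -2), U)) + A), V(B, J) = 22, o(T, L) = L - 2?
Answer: -119250/1759 ≈ -67.794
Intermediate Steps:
F(X) = -67 (F(X) = 4 - 1*71 = 4 - 71 = -67)
r = 0 (r = (⅓)*0² = (⅓)*0 = 0)
o(T, L) = -2 + L
g = -1397/1759 (g = -1397/((655 + 22) + 1082) = -1397/(677 + 1082) = -1397/1759 ≈ -0.79420)
g + F(-24) = -1397/1759 - 67 = -119250/1759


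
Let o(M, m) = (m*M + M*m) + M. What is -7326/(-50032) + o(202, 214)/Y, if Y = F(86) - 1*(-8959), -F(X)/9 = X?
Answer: 2197818183/204755960 ≈ 10.734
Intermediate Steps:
F(X) = -9*X
o(M, m) = M + 2*M*m (o(M, m) = (M*m + M*m) + M = 2*M*m + M = M + 2*M*m)
Y = 8185 (Y = -9*86 - 1*(-8959) = -774 + 8959 = 8185)
-7326/(-50032) + o(202, 214)/Y = -7326/(-50032) + (202*(1 + 2*214))/8185 = -7326*(-1/50032) + (202*(1 + 428))*(1/8185) = 3663/25016 + (202*429)*(1/8185) = 3663/25016 + 86658*(1/8185) = 3663/25016 + 86658/8185 = 2197818183/204755960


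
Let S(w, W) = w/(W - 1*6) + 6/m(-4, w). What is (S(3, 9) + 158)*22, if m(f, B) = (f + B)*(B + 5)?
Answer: 6963/2 ≈ 3481.5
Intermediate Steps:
m(f, B) = (5 + B)*(B + f) (m(f, B) = (B + f)*(5 + B) = (5 + B)*(B + f))
S(w, W) = 6/(-20 + w + w**2) + w/(-6 + W) (S(w, W) = w/(W - 1*6) + 6/(w**2 + 5*w + 5*(-4) + w*(-4)) = w/(W - 6) + 6/(w**2 + 5*w - 20 - 4*w) = w/(-6 + W) + 6/(-20 + w + w**2) = 6/(-20 + w + w**2) + w/(-6 + W))
(S(3, 9) + 158)*22 = ((-36 + 6*9 + 3*(-20 + 3 + 3**2))/((-6 + 9)*(-20 + 3 + 3**2)) + 158)*22 = ((-36 + 54 + 3*(-20 + 3 + 9))/(3*(-20 + 3 + 9)) + 158)*22 = ((1/3)*(-36 + 54 + 3*(-8))/(-8) + 158)*22 = ((1/3)*(-1/8)*(-36 + 54 - 24) + 158)*22 = ((1/3)*(-1/8)*(-6) + 158)*22 = (1/4 + 158)*22 = (633/4)*22 = 6963/2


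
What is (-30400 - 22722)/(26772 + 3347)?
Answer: -53122/30119 ≈ -1.7637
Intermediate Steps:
(-30400 - 22722)/(26772 + 3347) = -53122/30119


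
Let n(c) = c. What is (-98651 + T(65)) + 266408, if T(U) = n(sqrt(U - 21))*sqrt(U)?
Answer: 167757 + 2*sqrt(715) ≈ 1.6781e+5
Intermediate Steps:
T(U) = sqrt(U)*sqrt(-21 + U) (T(U) = sqrt(U - 21)*sqrt(U) = sqrt(-21 + U)*sqrt(U) = sqrt(U)*sqrt(-21 + U))
(-98651 + T(65)) + 266408 = (-98651 + sqrt(65)*sqrt(-21 + 65)) + 266408 = (-98651 + sqrt(65)*sqrt(44)) + 266408 = (-98651 + sqrt(65)*(2*sqrt(11))) + 266408 = (-98651 + 2*sqrt(715)) + 266408 = 167757 + 2*sqrt(715)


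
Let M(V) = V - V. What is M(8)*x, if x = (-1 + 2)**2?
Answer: 0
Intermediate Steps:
M(V) = 0
x = 1 (x = 1**2 = 1)
M(8)*x = 0*1 = 0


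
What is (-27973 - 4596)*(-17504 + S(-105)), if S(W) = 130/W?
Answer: 11972690090/21 ≈ 5.7013e+8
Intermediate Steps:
(-27973 - 4596)*(-17504 + S(-105)) = (-27973 - 4596)*(-17504 + 130/(-105)) = -32569*(-17504 + 130*(-1/105)) = -32569*(-17504 - 26/21) = -32569*(-367610/21) = 11972690090/21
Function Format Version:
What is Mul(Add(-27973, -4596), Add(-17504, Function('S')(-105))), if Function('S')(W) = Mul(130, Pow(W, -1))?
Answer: Rational(11972690090, 21) ≈ 5.7013e+8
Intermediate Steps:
Mul(Add(-27973, -4596), Add(-17504, Function('S')(-105))) = Mul(Add(-27973, -4596), Add(-17504, Mul(130, Pow(-105, -1)))) = Mul(-32569, Add(-17504, Mul(130, Rational(-1, 105)))) = Mul(-32569, Add(-17504, Rational(-26, 21))) = Mul(-32569, Rational(-367610, 21)) = Rational(11972690090, 21)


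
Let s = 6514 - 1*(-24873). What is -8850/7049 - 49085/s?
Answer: -623775115/221246963 ≈ -2.8194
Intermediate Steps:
s = 31387 (s = 6514 + 24873 = 31387)
-8850/7049 - 49085/s = -8850/7049 - 49085/31387 = -623775115/221246963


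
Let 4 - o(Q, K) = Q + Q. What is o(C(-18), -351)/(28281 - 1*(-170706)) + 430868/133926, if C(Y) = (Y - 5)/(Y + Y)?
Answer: 257212485877/79948598886 ≈ 3.2172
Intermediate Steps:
C(Y) = (-5 + Y)/(2*Y) (C(Y) = (-5 + Y)/((2*Y)) = (-5 + Y)*(1/(2*Y)) = (-5 + Y)/(2*Y))
o(Q, K) = 4 - 2*Q (o(Q, K) = 4 - (Q + Q) = 4 - 2*Q)
o(C(-18), -351)/(28281 - 1*(-170706)) + 430868/133926 = (4 - (-5 - 18)/(-18))/(28281 - 1*(-170706)) + 430868/133926 = (4 - (-1)*(-23)/18)/(28281 + 170706) + 430868*(1/133926) = (4 - 2*23/36)/198987 + 215434/66963 = (4 - 23/18)*(1/198987) + 215434/66963 = (49/18)*(1/198987) + 215434/66963 = 49/3581766 + 215434/66963 = 257212485877/79948598886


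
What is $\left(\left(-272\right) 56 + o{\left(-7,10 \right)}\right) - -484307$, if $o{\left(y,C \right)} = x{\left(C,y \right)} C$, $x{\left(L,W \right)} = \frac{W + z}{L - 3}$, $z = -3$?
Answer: $\frac{3283425}{7} \approx 4.6906 \cdot 10^{5}$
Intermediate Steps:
$x{\left(L,W \right)} = \frac{-3 + W}{-3 + L}$ ($x{\left(L,W \right)} = \frac{W - 3}{L - 3} = \frac{-3 + W}{-3 + L}$)
$o{\left(y,C \right)} = \frac{C \left(-3 + y\right)}{-3 + C}$ ($o{\left(y,C \right)} = \frac{-3 + y}{-3 + C} C = \frac{C \left(-3 + y\right)}{-3 + C}$)
$\left(\left(-272\right) 56 + o{\left(-7,10 \right)}\right) - -484307 = \left(\left(-272\right) 56 + \frac{10 \left(-3 - 7\right)}{-3 + 10}\right) - -484307 = \left(-15232 + 10 \cdot \frac{1}{7} \left(-10\right)\right) + 484307 = \left(-15232 - \frac{100}{7}\right) + 484307 = - \frac{106724}{7} + 484307 = \frac{3283425}{7}$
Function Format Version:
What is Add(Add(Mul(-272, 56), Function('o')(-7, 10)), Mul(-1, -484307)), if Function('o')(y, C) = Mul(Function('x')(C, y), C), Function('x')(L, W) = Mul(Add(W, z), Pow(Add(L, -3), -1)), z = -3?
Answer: Rational(3283425, 7) ≈ 4.6906e+5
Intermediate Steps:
Function('x')(L, W) = Mul(Pow(Add(-3, L), -1), Add(-3, W)) (Function('x')(L, W) = Mul(Add(W, -3), Pow(Add(L, -3), -1)) = Mul(Add(-3, W), Pow(Add(-3, L), -1)) = Mul(Pow(Add(-3, L), -1), Add(-3, W)))
Function('o')(y, C) = Mul(C, Pow(Add(-3, C), -1), Add(-3, y)) (Function('o')(y, C) = Mul(Mul(Pow(Add(-3, C), -1), Add(-3, y)), C) = Mul(C, Pow(Add(-3, C), -1), Add(-3, y)))
Add(Add(Mul(-272, 56), Function('o')(-7, 10)), Mul(-1, -484307)) = Add(Add(Mul(-272, 56), Mul(10, Pow(Add(-3, 10), -1), Add(-3, -7))), Mul(-1, -484307)) = Add(Add(-15232, Mul(10, Pow(7, -1), -10)), 484307) = Add(Add(-15232, Mul(10, Rational(1, 7), -10)), 484307) = Add(Add(-15232, Rational(-100, 7)), 484307) = Add(Rational(-106724, 7), 484307) = Rational(3283425, 7)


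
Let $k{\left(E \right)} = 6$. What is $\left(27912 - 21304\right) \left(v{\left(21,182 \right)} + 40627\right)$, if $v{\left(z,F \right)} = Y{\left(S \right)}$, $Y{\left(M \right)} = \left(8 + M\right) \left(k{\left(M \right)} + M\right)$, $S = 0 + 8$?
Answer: $269943408$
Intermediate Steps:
$S = 8$
$Y{\left(M \right)} = \left(6 + M\right) \left(8 + M\right)$ ($Y{\left(M \right)} = \left(8 + M\right) \left(6 + M\right) = \left(6 + M\right) \left(8 + M\right)$)
$v{\left(z,F \right)} = 224$ ($v{\left(z,F \right)} = 48 + 8^{2} + 14 \cdot 8 = 48 + 64 + 112 = 224$)
$\left(27912 - 21304\right) \left(v{\left(21,182 \right)} + 40627\right) = \left(27912 - 21304\right) \left(224 + 40627\right) = 6608 \cdot 40851 = 269943408$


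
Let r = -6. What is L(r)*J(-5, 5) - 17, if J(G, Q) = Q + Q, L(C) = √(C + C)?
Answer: -17 + 20*I*√3 ≈ -17.0 + 34.641*I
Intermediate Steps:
L(C) = √2*√C (L(C) = √(2*C) = √2*√C)
J(G, Q) = 2*Q
L(r)*J(-5, 5) - 17 = (√2*√(-6))*(2*5) - 17 = (√2*(I*√6))*10 - 17 = (2*I*√3)*10 - 17 = 20*I*√3 - 17 = -17 + 20*I*√3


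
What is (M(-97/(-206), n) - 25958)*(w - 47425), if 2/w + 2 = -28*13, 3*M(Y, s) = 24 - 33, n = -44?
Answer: 225309703736/183 ≈ 1.2312e+9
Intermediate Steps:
M(Y, s) = -3 (M(Y, s) = (24 - 33)/3 = (⅓)*(-9) = -3)
w = -1/183 (w = 2/(-2 - 28*13) = 2/(-2 - 364) = 2/(-366) = 2*(-1/366) = -1/183 ≈ -0.0054645)
(M(-97/(-206), n) - 25958)*(w - 47425) = (-3 - 25958)*(-1/183 - 47425) = -25961*(-8678776/183) = 225309703736/183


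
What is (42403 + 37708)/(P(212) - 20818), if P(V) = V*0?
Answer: -80111/20818 ≈ -3.8482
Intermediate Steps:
P(V) = 0
(42403 + 37708)/(P(212) - 20818) = (42403 + 37708)/(0 - 20818) = 80111/(-20818) = 80111*(-1/20818) = -80111/20818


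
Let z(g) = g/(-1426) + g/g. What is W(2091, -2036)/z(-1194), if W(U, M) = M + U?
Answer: 7843/262 ≈ 29.935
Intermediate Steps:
z(g) = 1 - g/1426 (z(g) = g*(-1/1426) + 1 = -g/1426 + 1 = 1 - g/1426)
W(2091, -2036)/z(-1194) = (-2036 + 2091)/(1 - 1/1426*(-1194)) = 55/(1 + 597/713) = 55/(1310/713) = 55*(713/1310) = 7843/262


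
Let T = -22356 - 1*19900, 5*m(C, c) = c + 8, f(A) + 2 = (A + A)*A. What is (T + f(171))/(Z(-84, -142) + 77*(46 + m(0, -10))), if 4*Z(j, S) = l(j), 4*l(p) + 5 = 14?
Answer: 432640/93647 ≈ 4.6199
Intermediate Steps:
f(A) = -2 + 2*A**2 (f(A) = -2 + (A + A)*A = -2 + (2*A)*A = -2 + 2*A**2)
l(p) = 9/4 (l(p) = -5/4 + (1/4)*14 = -5/4 + 7/2 = 9/4)
Z(j, S) = 9/16 (Z(j, S) = (1/4)*(9/4) = 9/16)
m(C, c) = 8/5 + c/5 (m(C, c) = (c + 8)/5 = (8 + c)/5 = 8/5 + c/5)
T = -42256 (T = -22356 - 19900 = -42256)
(T + f(171))/(Z(-84, -142) + 77*(46 + m(0, -10))) = (-42256 + (-2 + 2*171**2))/(9/16 + 77*(46 + (8/5 + (1/5)*(-10)))) = (-42256 + (-2 + 2*29241))/(9/16 + 77*(46 + (8/5 - 2))) = (-42256 + (-2 + 58482))/(9/16 + 77*(46 - 2/5)) = (-42256 + 58480)/(9/16 + 77*(228/5)) = 16224/(9/16 + 17556/5) = 16224/(280941/80) = 16224*(80/280941) = 432640/93647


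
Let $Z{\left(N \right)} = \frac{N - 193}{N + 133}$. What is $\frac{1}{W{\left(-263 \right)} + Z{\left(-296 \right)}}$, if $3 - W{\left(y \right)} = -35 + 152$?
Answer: $- \frac{1}{111} \approx -0.009009$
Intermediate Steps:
$W{\left(y \right)} = -114$ ($W{\left(y \right)} = 3 - \left(-35 + 152\right) = 3 - 117 = -114$)
$Z{\left(N \right)} = \frac{-193 + N}{133 + N}$
$\frac{1}{W{\left(-263 \right)} + Z{\left(-296 \right)}} = \frac{1}{-114 + \frac{-193 - 296}{133 - 296}} = \frac{1}{-114 + \frac{1}{-163} \left(-489\right)} = \frac{1}{-114 - -3} = \frac{1}{-114 + 3} = \frac{1}{-111} = - \frac{1}{111}$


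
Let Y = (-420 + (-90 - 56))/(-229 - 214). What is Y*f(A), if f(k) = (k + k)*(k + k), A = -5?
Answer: 56600/443 ≈ 127.77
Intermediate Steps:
Y = 566/443 (Y = (-420 - 146)/(-443) = -566*(-1/443) = 566/443 ≈ 1.2777)
f(k) = 4*k² (f(k) = (2*k)*(2*k) = 4*k²)
Y*f(A) = 566*(4*(-5)²)/443 = 566*(4*25)/443 = (566/443)*100 = 56600/443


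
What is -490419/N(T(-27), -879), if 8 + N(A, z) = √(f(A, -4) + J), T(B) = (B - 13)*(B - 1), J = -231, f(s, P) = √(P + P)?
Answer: 490419/(8 - √(-231 + 2*I*√2)) ≈ 13211.0 + 25394.0*I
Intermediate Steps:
f(s, P) = √2*√P (f(s, P) = √(2*P) = √2*√P)
T(B) = (-1 + B)*(-13 + B) (T(B) = (-13 + B)*(-1 + B) = (-1 + B)*(-13 + B))
N(A, z) = -8 + √(-231 + 2*I*√2) (N(A, z) = -8 + √(√2*√(-4) - 231) = -8 + √(√2*(2*I) - 231) = -8 + √(2*I*√2 - 231) = -8 + √(-231 + 2*I*√2))
-490419/N(T(-27), -879) = -490419/(-8 + √(-231 + 2*I*√2))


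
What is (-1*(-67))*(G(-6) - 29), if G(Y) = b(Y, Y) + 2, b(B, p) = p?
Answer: -2211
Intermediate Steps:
G(Y) = 2 + Y (G(Y) = Y + 2 = 2 + Y)
(-1*(-67))*(G(-6) - 29) = (-1*(-67))*((2 - 6) - 29) = 67*(-4 - 29) = 67*(-33) = -2211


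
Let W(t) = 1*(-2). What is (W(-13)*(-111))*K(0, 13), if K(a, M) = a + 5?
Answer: 1110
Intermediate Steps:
K(a, M) = 5 + a
W(t) = -2
(W(-13)*(-111))*K(0, 13) = (-2*(-111))*(5 + 0) = 222*5 = 1110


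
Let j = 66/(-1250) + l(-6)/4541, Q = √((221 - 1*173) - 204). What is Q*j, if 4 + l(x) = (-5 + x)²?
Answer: -153456*I*√39/2838125 ≈ -0.33766*I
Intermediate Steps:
l(x) = -4 + (-5 + x)²
Q = 2*I*√39 (Q = √((221 - 173) - 204) = √(48 - 204) = √(-156) = 2*I*√39 ≈ 12.49*I)
j = -76728/2838125 (j = 66/(-1250) + (-4 + (-5 - 6)²)/4541 = 66*(-1/1250) + (-4 + (-11)²)*(1/4541) = -33/625 + (-4 + 121)*(1/4541) = -33/625 + 117*(1/4541) = -33/625 + 117/4541 = -76728/2838125 ≈ -0.027035)
Q*j = (2*I*√39)*(-76728/2838125) = -153456*I*√39/2838125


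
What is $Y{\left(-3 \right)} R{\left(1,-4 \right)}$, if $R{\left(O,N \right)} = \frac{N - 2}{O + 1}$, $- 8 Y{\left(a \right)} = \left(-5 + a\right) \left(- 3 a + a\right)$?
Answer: $-18$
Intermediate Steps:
$Y{\left(a \right)} = \frac{a \left(-5 + a\right)}{4}$ ($Y{\left(a \right)} = - \frac{\left(-5 + a\right) \left(- 3 a + a\right)}{8} = - \frac{\left(-5 + a\right) \left(- 2 a\right)}{8} = - \frac{\left(-2\right) a \left(-5 + a\right)}{8} = \frac{a \left(-5 + a\right)}{4}$)
$R{\left(O,N \right)} = \frac{-2 + N}{1 + O}$
$Y{\left(-3 \right)} R{\left(1,-4 \right)} = \frac{1}{4} \left(-3\right) \left(-5 - 3\right) \frac{-2 - 4}{1 + 1} = \frac{1}{4} \left(-3\right) \left(-8\right) \frac{1}{2} \left(-6\right) = 6 \cdot \frac{1}{2} \left(-6\right) = 6 \left(-3\right) = -18$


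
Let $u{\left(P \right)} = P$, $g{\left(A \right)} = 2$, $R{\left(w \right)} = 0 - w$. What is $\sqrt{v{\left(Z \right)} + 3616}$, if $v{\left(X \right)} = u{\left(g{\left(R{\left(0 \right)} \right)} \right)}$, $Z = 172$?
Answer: $3 \sqrt{402} \approx 60.15$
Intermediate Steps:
$R{\left(w \right)} = - w$
$v{\left(X \right)} = 2$
$\sqrt{v{\left(Z \right)} + 3616} = \sqrt{2 + 3616} = \sqrt{3618} = 3 \sqrt{402}$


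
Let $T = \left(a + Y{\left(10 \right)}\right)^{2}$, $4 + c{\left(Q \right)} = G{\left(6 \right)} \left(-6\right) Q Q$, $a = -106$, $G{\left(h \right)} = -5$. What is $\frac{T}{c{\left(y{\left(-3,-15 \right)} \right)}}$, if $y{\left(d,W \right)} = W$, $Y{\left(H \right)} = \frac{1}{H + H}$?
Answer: $\frac{4490161}{2698400} \approx 1.664$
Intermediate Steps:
$Y{\left(H \right)} = \frac{1}{2 H}$
$c{\left(Q \right)} = -4 + 30 Q^{2}$ ($c{\left(Q \right)} = -4 + \left(-5\right) \left(-6\right) Q Q = -4 + 30 Q^{2}$)
$T = \frac{4490161}{400}$ ($T = \left(-106 + \frac{1}{2 \cdot 10}\right)^{2} = \left(-106 + \frac{1}{2} \cdot \frac{1}{10}\right)^{2} = \left(-106 + \frac{1}{20}\right)^{2} = \left(- \frac{2119}{20}\right)^{2} = \frac{4490161}{400} \approx 11225.0$)
$\frac{T}{c{\left(y{\left(-3,-15 \right)} \right)}} = \frac{4490161}{400 \left(-4 + 30 \left(-15\right)^{2}\right)} = \frac{4490161}{400 \left(-4 + 30 \cdot 225\right)} = \frac{4490161}{400 \left(-4 + 6750\right)} = \frac{4490161}{400 \cdot 6746} = \frac{4490161}{400} \cdot \frac{1}{6746} = \frac{4490161}{2698400}$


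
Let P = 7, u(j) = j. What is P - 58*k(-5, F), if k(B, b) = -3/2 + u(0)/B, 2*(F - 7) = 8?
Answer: 94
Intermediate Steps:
F = 11 (F = 7 + (1/2)*8 = 7 + 4 = 11)
k(B, b) = -3/2 (k(B, b) = -3/2 + 0/B = -3*1/2 + 0 = -3/2 + 0 = -3/2)
P - 58*k(-5, F) = 7 - 58*(-3/2) = 7 + 87 = 94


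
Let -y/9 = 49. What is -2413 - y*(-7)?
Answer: -5500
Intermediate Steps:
y = -441 (y = -9*49 = -441)
-2413 - y*(-7) = -2413 - (-441)*(-7) = -2413 - 1*3087 = -2413 - 3087 = -5500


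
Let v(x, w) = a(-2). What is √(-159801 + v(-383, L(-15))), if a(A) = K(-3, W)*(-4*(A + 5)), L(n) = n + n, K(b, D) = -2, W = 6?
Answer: 3*I*√17753 ≈ 399.72*I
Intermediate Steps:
L(n) = 2*n
a(A) = 40 + 8*A (a(A) = -(-8)*(A + 5) = -(-8)*(5 + A) = -2*(-20 - 4*A) = 40 + 8*A)
v(x, w) = 24 (v(x, w) = 40 + 8*(-2) = 40 - 16 = 24)
√(-159801 + v(-383, L(-15))) = √(-159801 + 24) = √(-159777) = 3*I*√17753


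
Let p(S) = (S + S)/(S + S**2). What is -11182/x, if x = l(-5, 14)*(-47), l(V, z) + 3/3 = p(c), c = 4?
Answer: -55910/141 ≈ -396.52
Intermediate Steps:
p(S) = 2*S/(S + S**2) (p(S) = (2*S)/(S + S**2) = 2*S/(S + S**2))
l(V, z) = -3/5 (l(V, z) = -1 + 2/(1 + 4) = -1 + 2/5 = -3/5)
x = 141/5 (x = -3/5*(-47) = 141/5 ≈ 28.200)
-11182/x = -11182/141/5 = -11182*5/141 = -55910/141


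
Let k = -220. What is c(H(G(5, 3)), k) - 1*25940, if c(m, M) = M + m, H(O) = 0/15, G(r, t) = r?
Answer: -26160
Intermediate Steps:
H(O) = 0 (H(O) = 0*(1/15) = 0)
c(H(G(5, 3)), k) - 1*25940 = (-220 + 0) - 1*25940 = -220 - 25940 = -26160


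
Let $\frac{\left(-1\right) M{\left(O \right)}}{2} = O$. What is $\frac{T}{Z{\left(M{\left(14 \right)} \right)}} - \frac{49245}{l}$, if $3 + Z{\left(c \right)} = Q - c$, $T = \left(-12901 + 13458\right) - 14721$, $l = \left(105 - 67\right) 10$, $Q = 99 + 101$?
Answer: $- \frac{3292489}{17100} \approx -192.54$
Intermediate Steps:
$M{\left(O \right)} = - 2 O$
$Q = 200$
$l = 380$ ($l = 38 \cdot 10 = 380$)
$T = -14164$ ($T = 557 - 14721 = -14164$)
$Z{\left(c \right)} = 197 - c$ ($Z{\left(c \right)} = -3 - \left(-200 + c\right) = 197 - c$)
$\frac{T}{Z{\left(M{\left(14 \right)} \right)}} - \frac{49245}{l} = - \frac{14164}{197 - \left(-2\right) 14} - \frac{49245}{380} = - \frac{14164}{197 - -28} - \frac{9849}{76} = - \frac{14164}{197 + 28} - \frac{9849}{76} = - \frac{14164}{225} - \frac{9849}{76} = - \frac{3292489}{17100}$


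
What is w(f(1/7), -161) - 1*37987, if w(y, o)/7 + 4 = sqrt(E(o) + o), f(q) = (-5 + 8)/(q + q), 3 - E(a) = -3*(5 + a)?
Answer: -38015 + 7*I*sqrt(626) ≈ -38015.0 + 175.14*I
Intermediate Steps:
E(a) = 18 + 3*a (E(a) = 3 - (-3)*(5 + a) = 3 - (-15 - 3*a) = 3 + (15 + 3*a) = 18 + 3*a)
f(q) = 3/(2*q) (f(q) = 3/((2*q)) = 3*(1/(2*q)) = 3/(2*q))
w(y, o) = -28 + 7*sqrt(18 + 4*o) (w(y, o) = -28 + 7*sqrt((18 + 3*o) + o) = -28 + 7*sqrt(18 + 4*o))
w(f(1/7), -161) - 1*37987 = (-28 + 7*sqrt(18 + 4*(-161))) - 1*37987 = (-28 + 7*sqrt(18 - 644)) - 37987 = (-28 + 7*sqrt(-626)) - 37987 = (-28 + 7*(I*sqrt(626))) - 37987 = (-28 + 7*I*sqrt(626)) - 37987 = -38015 + 7*I*sqrt(626)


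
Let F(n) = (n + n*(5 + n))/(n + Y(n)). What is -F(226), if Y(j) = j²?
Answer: -232/227 ≈ -1.0220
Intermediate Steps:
F(n) = (n + n*(5 + n))/(n + n²)
-F(226) = -(6 + 226)/(1 + 226) = -232/227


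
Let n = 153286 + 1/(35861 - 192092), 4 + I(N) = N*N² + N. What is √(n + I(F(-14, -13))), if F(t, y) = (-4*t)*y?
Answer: I*√1045958136254207701/52077 ≈ 19639.0*I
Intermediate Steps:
F(t, y) = -4*t*y
I(N) = -4 + N + N³ (I(N) = -4 + (N*N² + N) = -4 + (N³ + N) = -4 + (N + N³) = -4 + N + N³)
n = 23948025065/156231 (n = 153286 + 1/(-156231) = 153286 - 1/156231 = 23948025065/156231 ≈ 1.5329e+5)
√(n + I(F(-14, -13))) = √(23948025065/156231 + (-4 - 4*(-14)*(-13) + (-4*(-14)*(-13))³)) = √(23948025065/156231 + (-4 - 728 + (-728)³)) = √(23948025065/156231 + (-4 - 728 - 385828352)) = √(23948025065/156231 - 385829084) = √(-60254515597339/156231) = I*√1045958136254207701/52077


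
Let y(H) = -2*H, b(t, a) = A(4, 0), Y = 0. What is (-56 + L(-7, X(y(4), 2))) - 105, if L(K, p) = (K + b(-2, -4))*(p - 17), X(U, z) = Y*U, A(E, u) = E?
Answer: -110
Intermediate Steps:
b(t, a) = 4
X(U, z) = 0 (X(U, z) = 0*U = 0)
L(K, p) = (-17 + p)*(4 + K) (L(K, p) = (K + 4)*(p - 17) = (4 + K)*(-17 + p) = (-17 + p)*(4 + K))
(-56 + L(-7, X(y(4), 2))) - 105 = (-56 + (-68 - 17*(-7) + 4*0 - 7*0)) - 105 = (-56 + (-68 + 119 + 0 + 0)) - 105 = (-56 + 51) - 105 = -5 - 105 = -110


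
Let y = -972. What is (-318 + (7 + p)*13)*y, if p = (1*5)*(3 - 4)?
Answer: 283824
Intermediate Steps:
p = -5 (p = 5*(-1) = -5)
(-318 + (7 + p)*13)*y = (-318 + (7 - 5)*13)*(-972) = (-318 + 2*13)*(-972) = (-318 + 26)*(-972) = -292*(-972) = 283824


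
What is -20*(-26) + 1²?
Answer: 521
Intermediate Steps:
-20*(-26) + 1² = 520 + 1 = 521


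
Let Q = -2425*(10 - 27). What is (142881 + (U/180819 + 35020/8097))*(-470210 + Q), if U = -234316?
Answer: -3323764411770568105/54225609 ≈ -6.1295e+10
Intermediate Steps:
Q = 41225 (Q = -2425*(-17) = 41225)
(142881 + (U/180819 + 35020/8097))*(-470210 + Q) = (142881 + (-234316/180819 + 35020/8097))*(-470210 + 41225) = (142881 + (-234316*1/180819 + 35020*(1/8097)))*(-428985) = (142881 + (-234316/180819 + 35020/8097))*(-428985) = (142881 + 1478341576/488030481)*(-428985) = (69731761497337/488030481)*(-428985) = -3323764411770568105/54225609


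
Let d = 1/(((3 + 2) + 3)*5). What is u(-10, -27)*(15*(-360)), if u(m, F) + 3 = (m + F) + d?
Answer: 215865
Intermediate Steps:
d = 1/40 (d = 1/((5 + 3)*5) = 1/(8*5) = 1/40 ≈ 0.025000)
u(m, F) = -119/40 + F + m (u(m, F) = -3 + ((m + F) + 1/40) = -3 + ((F + m) + 1/40) = -3 + (1/40 + F + m) = -119/40 + F + m)
u(-10, -27)*(15*(-360)) = (-119/40 - 27 - 10)*(15*(-360)) = -1599/40*(-5400) = 215865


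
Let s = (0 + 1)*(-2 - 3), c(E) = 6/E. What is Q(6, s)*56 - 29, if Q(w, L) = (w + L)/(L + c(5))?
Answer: -831/19 ≈ -43.737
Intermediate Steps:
s = -5 (s = 1*(-5) = -5)
Q(w, L) = (L + w)/(6/5 + L) (Q(w, L) = (w + L)/(L + 6/5) = (L + w)/(L + 6*(⅕)) = (L + w)/(L + 6/5) = (L + w)/(6/5 + L))
Q(6, s)*56 - 29 = (5*(-5 + 6)/(6 + 5*(-5)))*56 - 29 = (5*1/(6 - 25))*56 - 29 = (5*1/(-19))*56 - 29 = (5*(-1/19)*1)*56 - 29 = -5/19*56 - 29 = -280/19 - 29 = -831/19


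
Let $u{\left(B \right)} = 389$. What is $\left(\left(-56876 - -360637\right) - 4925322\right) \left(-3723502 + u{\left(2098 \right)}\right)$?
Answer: $17206593839393$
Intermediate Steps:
$\left(\left(-56876 - -360637\right) - 4925322\right) \left(-3723502 + u{\left(2098 \right)}\right) = \left(\left(-56876 - -360637\right) - 4925322\right) \left(-3723502 + 389\right) = \left(\left(-56876 + 360637\right) - 4925322\right) \left(-3723113\right) = \left(303761 - 4925322\right) \left(-3723113\right) = \left(-4621561\right) \left(-3723113\right) = 17206593839393$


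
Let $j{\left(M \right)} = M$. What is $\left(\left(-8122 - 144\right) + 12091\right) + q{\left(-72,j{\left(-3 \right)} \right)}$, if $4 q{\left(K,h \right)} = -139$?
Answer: $\frac{15161}{4} \approx 3790.3$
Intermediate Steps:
$q{\left(K,h \right)} = - \frac{139}{4}$ ($q{\left(K,h \right)} = \frac{1}{4} \left(-139\right) = - \frac{139}{4}$)
$\left(\left(-8122 - 144\right) + 12091\right) + q{\left(-72,j{\left(-3 \right)} \right)} = \left(\left(-8122 - 144\right) + 12091\right) - \frac{139}{4} = \left(-8266 + 12091\right) - \frac{139}{4} = 3825 - \frac{139}{4} = \frac{15161}{4}$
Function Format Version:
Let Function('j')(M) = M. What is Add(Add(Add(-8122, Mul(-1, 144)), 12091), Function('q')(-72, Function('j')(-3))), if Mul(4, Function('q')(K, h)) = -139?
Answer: Rational(15161, 4) ≈ 3790.3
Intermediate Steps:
Function('q')(K, h) = Rational(-139, 4) (Function('q')(K, h) = Mul(Rational(1, 4), -139) = Rational(-139, 4))
Add(Add(Add(-8122, Mul(-1, 144)), 12091), Function('q')(-72, Function('j')(-3))) = Add(Add(Add(-8122, Mul(-1, 144)), 12091), Rational(-139, 4)) = Add(Add(Add(-8122, -144), 12091), Rational(-139, 4)) = Add(Add(-8266, 12091), Rational(-139, 4)) = Add(3825, Rational(-139, 4)) = Rational(15161, 4)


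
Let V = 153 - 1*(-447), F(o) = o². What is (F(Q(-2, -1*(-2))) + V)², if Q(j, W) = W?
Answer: 364816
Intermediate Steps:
V = 600 (V = 153 + 447 = 600)
(F(Q(-2, -1*(-2))) + V)² = ((-1*(-2))² + 600)² = (2² + 600)² = (4 + 600)² = 604² = 364816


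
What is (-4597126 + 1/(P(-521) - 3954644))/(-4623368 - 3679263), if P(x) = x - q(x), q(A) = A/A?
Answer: 18182396452917/32838283841746 ≈ 0.55369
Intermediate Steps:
q(A) = 1
P(x) = -1 + x (P(x) = x - 1*1 = x - 1 = -1 + x)
(-4597126 + 1/(P(-521) - 3954644))/(-4623368 - 3679263) = (-4597126 + 1/((-1 - 521) - 3954644))/(-4623368 - 3679263) = (-4597126 + 1/(-522 - 3954644))/(-8302631) = (-4597126 + 1/(-3955166))*(-1/8302631) = (-4597126 - 1/3955166)*(-1/8302631) = -18182396452917/3955166*(-1/8302631) = 18182396452917/32838283841746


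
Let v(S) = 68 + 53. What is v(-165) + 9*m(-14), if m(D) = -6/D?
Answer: 874/7 ≈ 124.86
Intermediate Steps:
v(S) = 121
v(-165) + 9*m(-14) = 121 + 9*(-6/(-14)) = 121 + 9*(-6*(-1/14)) = 121 + 9*(3/7) = 121 + 27/7 = 874/7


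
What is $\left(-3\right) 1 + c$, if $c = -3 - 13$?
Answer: $-19$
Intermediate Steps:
$c = -16$ ($c = -3 - 13 = -16$)
$\left(-3\right) 1 + c = \left(-3\right) 1 - 16 = -3 - 16 = -19$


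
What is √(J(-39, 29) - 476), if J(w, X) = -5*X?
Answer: 3*I*√69 ≈ 24.92*I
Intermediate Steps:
√(J(-39, 29) - 476) = √(-5*29 - 476) = √(-145 - 476) = √(-621) = 3*I*√69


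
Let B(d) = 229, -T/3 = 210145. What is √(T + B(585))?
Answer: I*√630206 ≈ 793.86*I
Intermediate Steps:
T = -630435 (T = -3*210145 = -630435)
√(T + B(585)) = √(-630435 + 229) = √(-630206) = I*√630206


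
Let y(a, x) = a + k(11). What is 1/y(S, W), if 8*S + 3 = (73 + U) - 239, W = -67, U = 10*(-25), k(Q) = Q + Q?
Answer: -8/243 ≈ -0.032922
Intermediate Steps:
k(Q) = 2*Q
U = -250
S = -419/8 (S = -3/8 + ((73 - 250) - 239)/8 = -3/8 + (-177 - 239)/8 = -3/8 + (1/8)*(-416) = -3/8 - 52 = -419/8 ≈ -52.375)
y(a, x) = 22 + a (y(a, x) = a + 2*11 = a + 22 = 22 + a)
1/y(S, W) = 1/(22 - 419/8) = 1/(-243/8) = -8/243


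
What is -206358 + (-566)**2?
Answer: 113998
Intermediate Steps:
-206358 + (-566)**2 = -206358 + 320356 = 113998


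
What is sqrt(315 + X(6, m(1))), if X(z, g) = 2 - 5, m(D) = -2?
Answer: 2*sqrt(78) ≈ 17.664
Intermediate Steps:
X(z, g) = -3
sqrt(315 + X(6, m(1))) = sqrt(315 - 3) = sqrt(312) = 2*sqrt(78)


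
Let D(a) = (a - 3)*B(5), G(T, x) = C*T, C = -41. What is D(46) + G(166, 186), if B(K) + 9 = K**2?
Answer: -6118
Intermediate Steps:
B(K) = -9 + K**2
G(T, x) = -41*T
D(a) = -48 + 16*a (D(a) = (a - 3)*(-9 + 5**2) = (-3 + a)*(-9 + 25) = (-3 + a)*16 = -48 + 16*a)
D(46) + G(166, 186) = (-48 + 16*46) - 41*166 = (-48 + 736) - 6806 = 688 - 6806 = -6118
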